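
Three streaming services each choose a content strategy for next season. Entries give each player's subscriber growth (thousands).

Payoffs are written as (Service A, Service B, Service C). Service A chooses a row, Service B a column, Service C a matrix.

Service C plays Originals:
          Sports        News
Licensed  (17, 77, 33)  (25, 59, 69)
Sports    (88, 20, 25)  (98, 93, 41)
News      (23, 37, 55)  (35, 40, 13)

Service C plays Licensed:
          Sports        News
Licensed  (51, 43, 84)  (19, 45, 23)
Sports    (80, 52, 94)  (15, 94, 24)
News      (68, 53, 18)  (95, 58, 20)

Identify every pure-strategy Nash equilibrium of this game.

Pure-strategy Nash equilibria: (Sports, News, Originals); (News, News, Licensed)

(Licensed, Sports, Originals): Service A can switch to Sports (17 → 88). Not NE.
(Licensed, Sports, Licensed): Service A can switch to Sports (51 → 80). Not NE.
(Licensed, News, Originals): Service A can switch to Sports (25 → 98). Not NE.
(Licensed, News, Licensed): Service A can switch to News (19 → 95). Not NE.
(Sports, Sports, Originals): Service B can switch to News (20 → 93). Not NE.
(Sports, Sports, Licensed): Service B can switch to News (52 → 94). Not NE.
(Sports, News, Originals): Service A gets 98, best alternative 35; Service B gets 93, best alternative 20; Service C gets 41, best alternative 24. No profitable deviation — NE.
(Sports, News, Licensed): Service A can switch to Licensed (15 → 19). Not NE.
(News, Sports, Originals): Service A can switch to Sports (23 → 88). Not NE.
(News, Sports, Licensed): Service A can switch to Sports (68 → 80). Not NE.
(News, News, Originals): Service A can switch to Sports (35 → 98). Not NE.
(News, News, Licensed): Service A gets 95, best alternative 19; Service B gets 58, best alternative 53; Service C gets 20, best alternative 13. No profitable deviation — NE.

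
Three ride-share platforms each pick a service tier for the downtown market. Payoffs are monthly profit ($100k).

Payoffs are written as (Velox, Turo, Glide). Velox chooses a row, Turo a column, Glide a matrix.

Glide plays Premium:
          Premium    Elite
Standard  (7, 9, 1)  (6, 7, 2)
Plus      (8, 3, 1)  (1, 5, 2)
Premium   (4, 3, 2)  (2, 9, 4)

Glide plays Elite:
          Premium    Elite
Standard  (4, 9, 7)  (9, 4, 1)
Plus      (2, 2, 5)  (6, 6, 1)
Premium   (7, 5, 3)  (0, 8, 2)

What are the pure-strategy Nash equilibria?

none

Velox against (Premium, Premium): payoffs 7, 8, 4 → best response Plus.
Velox against (Premium, Elite): payoffs 4, 2, 7 → best response Premium.
Velox against (Elite, Premium): payoffs 6, 1, 2 → best response Standard.
Velox against (Elite, Elite): payoffs 9, 6, 0 → best response Standard.
Turo against (Standard, Premium): payoffs 9, 7 → best response Premium.
Turo against (Standard, Elite): payoffs 9, 4 → best response Premium.
Turo against (Plus, Premium): payoffs 3, 5 → best response Elite.
Turo against (Plus, Elite): payoffs 2, 6 → best response Elite.
Turo against (Premium, Premium): payoffs 3, 9 → best response Elite.
Turo against (Premium, Elite): payoffs 5, 8 → best response Elite.
Glide against (Standard, Premium): payoffs 1, 7 → best response Elite.
Glide against (Standard, Elite): payoffs 2, 1 → best response Premium.
Glide against (Plus, Premium): payoffs 1, 5 → best response Elite.
Glide against (Plus, Elite): payoffs 2, 1 → best response Premium.
Glide against (Premium, Premium): payoffs 2, 3 → best response Elite.
Glide against (Premium, Elite): payoffs 4, 2 → best response Premium.
No profile is a mutual best response for all players.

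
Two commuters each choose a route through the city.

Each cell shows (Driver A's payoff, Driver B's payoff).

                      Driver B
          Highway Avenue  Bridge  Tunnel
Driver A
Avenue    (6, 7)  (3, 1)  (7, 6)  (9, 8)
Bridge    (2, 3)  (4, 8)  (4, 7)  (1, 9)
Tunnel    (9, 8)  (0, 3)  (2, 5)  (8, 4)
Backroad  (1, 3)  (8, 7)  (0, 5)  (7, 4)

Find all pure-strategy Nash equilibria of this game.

For each strategy profile, look for a profitable unilateral deviation.
(Avenue, Highway): Driver A can switch to Tunnel (6 → 9). Not NE.
(Avenue, Avenue): Driver A can switch to Bridge (3 → 4). Not NE.
(Avenue, Bridge): Driver B can switch to Highway (6 → 7). Not NE.
(Avenue, Tunnel): Driver A gets 9, best alternative 8; Driver B gets 8, best alternative 7. No profitable deviation — NE.
(Bridge, Highway): Driver A can switch to Avenue (2 → 6). Not NE.
(Bridge, Avenue): Driver A can switch to Backroad (4 → 8). Not NE.
(Bridge, Bridge): Driver A can switch to Avenue (4 → 7). Not NE.
(Tunnel, Highway): Driver A gets 9, best alternative 6; Driver B gets 8, best alternative 5. No profitable deviation — NE.
(Backroad, Avenue): Driver A gets 8, best alternative 4; Driver B gets 7, best alternative 5. No profitable deviation — NE.
(The remaining 7 profiles each have a profitable deviation by the same check.)

The pure Nash equilibria are (Avenue, Tunnel); (Tunnel, Highway); (Backroad, Avenue).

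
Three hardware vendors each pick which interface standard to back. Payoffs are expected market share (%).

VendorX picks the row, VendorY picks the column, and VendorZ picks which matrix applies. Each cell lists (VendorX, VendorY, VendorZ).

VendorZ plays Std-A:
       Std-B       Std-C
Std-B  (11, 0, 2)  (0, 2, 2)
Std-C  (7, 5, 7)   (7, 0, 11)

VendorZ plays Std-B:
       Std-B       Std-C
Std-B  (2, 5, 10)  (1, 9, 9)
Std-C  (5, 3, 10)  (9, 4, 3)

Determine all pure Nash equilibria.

none

VendorX against (Std-B, Std-A): payoffs 11, 7 → best response Std-B.
VendorX against (Std-B, Std-B): payoffs 2, 5 → best response Std-C.
VendorX against (Std-C, Std-A): payoffs 0, 7 → best response Std-C.
VendorX against (Std-C, Std-B): payoffs 1, 9 → best response Std-C.
VendorY against (Std-B, Std-A): payoffs 0, 2 → best response Std-C.
VendorY against (Std-B, Std-B): payoffs 5, 9 → best response Std-C.
VendorY against (Std-C, Std-A): payoffs 5, 0 → best response Std-B.
VendorY against (Std-C, Std-B): payoffs 3, 4 → best response Std-C.
VendorZ against (Std-B, Std-B): payoffs 2, 10 → best response Std-B.
VendorZ against (Std-B, Std-C): payoffs 2, 9 → best response Std-B.
VendorZ against (Std-C, Std-B): payoffs 7, 10 → best response Std-B.
VendorZ against (Std-C, Std-C): payoffs 11, 3 → best response Std-A.
No profile is a mutual best response for all players.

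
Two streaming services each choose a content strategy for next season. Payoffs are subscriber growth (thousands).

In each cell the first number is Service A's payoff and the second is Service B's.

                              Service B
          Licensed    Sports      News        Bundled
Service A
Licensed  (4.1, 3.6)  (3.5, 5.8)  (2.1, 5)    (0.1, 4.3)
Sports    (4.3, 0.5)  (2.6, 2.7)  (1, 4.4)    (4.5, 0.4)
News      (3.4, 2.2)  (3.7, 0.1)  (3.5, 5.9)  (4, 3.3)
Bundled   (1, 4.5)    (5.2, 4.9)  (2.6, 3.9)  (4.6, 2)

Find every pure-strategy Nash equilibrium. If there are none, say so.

Check each profile: it is a Nash equilibrium iff no player can strictly gain by switching unilaterally.
(Licensed, Licensed): Service A can switch to Sports (4.1 → 4.3). Not NE.
(Licensed, Sports): Service A can switch to News (3.5 → 3.7). Not NE.
(Licensed, News): Service A can switch to News (2.1 → 3.5). Not NE.
(Licensed, Bundled): Service A can switch to Sports (0.1 → 4.5). Not NE.
(Sports, Licensed): Service B can switch to Sports (0.5 → 2.7). Not NE.
(Sports, Sports): Service A can switch to Licensed (2.6 → 3.5). Not NE.
(Sports, News): Service A can switch to Licensed (1 → 2.1). Not NE.
(Sports, Bundled): Service A can switch to Bundled (4.5 → 4.6). Not NE.
(News, Licensed): Service A can switch to Licensed (3.4 → 4.1). Not NE.
(News, Sports): Service A can switch to Bundled (3.7 → 5.2). Not NE.
(News, News): Service A gets 3.5, best alternative 2.6; Service B gets 5.9, best alternative 3.3. No profitable deviation — NE.
(Bundled, Sports): Service A gets 5.2, best alternative 3.7; Service B gets 4.9, best alternative 4.5. No profitable deviation — NE.
(The remaining 4 profiles each have a profitable deviation by the same check.)

The pure Nash equilibria are (News, News), (Bundled, Sports).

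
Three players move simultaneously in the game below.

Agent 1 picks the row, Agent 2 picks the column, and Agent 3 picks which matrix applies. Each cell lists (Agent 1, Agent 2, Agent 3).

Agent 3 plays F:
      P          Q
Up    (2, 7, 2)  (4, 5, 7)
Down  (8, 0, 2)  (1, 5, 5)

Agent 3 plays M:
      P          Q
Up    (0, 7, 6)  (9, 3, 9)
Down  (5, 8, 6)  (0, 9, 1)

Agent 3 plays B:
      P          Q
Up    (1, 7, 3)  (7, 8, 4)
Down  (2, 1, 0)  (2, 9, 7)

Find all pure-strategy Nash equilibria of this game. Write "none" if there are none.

none

Agent 1 against (P, F): payoffs 2, 8 → best response Down.
Agent 1 against (P, M): payoffs 0, 5 → best response Down.
Agent 1 against (P, B): payoffs 1, 2 → best response Down.
Agent 1 against (Q, F): payoffs 4, 1 → best response Up.
Agent 1 against (Q, M): payoffs 9, 0 → best response Up.
Agent 1 against (Q, B): payoffs 7, 2 → best response Up.
Agent 2 against (Up, F): payoffs 7, 5 → best response P.
Agent 2 against (Up, M): payoffs 7, 3 → best response P.
Agent 2 against (Up, B): payoffs 7, 8 → best response Q.
Agent 2 against (Down, F): payoffs 0, 5 → best response Q.
Agent 2 against (Down, M): payoffs 8, 9 → best response Q.
Agent 2 against (Down, B): payoffs 1, 9 → best response Q.
Agent 3 against (Up, P): payoffs 2, 6, 3 → best response M.
Agent 3 against (Up, Q): payoffs 7, 9, 4 → best response M.
Agent 3 against (Down, P): payoffs 2, 6, 0 → best response M.
Agent 3 against (Down, Q): payoffs 5, 1, 7 → best response B.
No profile is a mutual best response for all players.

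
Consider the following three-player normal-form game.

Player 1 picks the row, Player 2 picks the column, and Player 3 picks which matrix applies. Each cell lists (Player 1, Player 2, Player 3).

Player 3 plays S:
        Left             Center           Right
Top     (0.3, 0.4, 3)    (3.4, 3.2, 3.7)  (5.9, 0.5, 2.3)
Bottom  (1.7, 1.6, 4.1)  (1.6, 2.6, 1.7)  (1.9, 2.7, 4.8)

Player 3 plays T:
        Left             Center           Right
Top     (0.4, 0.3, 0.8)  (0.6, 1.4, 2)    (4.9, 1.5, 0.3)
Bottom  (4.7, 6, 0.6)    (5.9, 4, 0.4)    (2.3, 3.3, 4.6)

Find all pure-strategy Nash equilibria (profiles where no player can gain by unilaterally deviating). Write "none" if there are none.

(Top, Left, S): Player 1 can switch to Bottom (0.3 → 1.7). Not NE.
(Top, Left, T): Player 1 can switch to Bottom (0.4 → 4.7). Not NE.
(Top, Center, S): Player 1 gets 3.4, best alternative 1.6; Player 2 gets 3.2, best alternative 0.5; Player 3 gets 3.7, best alternative 2. No profitable deviation — NE.
(Top, Center, T): Player 1 can switch to Bottom (0.6 → 5.9). Not NE.
(Top, Right, S): Player 2 can switch to Center (0.5 → 3.2). Not NE.
(Top, Right, T): Player 3 can switch to S (0.3 → 2.3). Not NE.
(Bottom, Left, S): Player 2 can switch to Center (1.6 → 2.6). Not NE.
(Bottom, Left, T): Player 3 can switch to S (0.6 → 4.1). Not NE.
(Bottom, Center, S): Player 1 can switch to Top (1.6 → 3.4). Not NE.
(The remaining 3 profiles each have a profitable deviation by the same check.)

(Top, Center, S)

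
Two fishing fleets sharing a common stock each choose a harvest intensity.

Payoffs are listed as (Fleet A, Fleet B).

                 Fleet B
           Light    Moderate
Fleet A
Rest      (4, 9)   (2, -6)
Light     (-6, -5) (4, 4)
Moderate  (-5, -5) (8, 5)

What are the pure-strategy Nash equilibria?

(Rest, Light): Fleet A gets 4, best alternative -5; Fleet B gets 9, best alternative -6. No profitable deviation — NE.
(Rest, Moderate): Fleet A can switch to Light (2 → 4). Not NE.
(Light, Light): Fleet A can switch to Rest (-6 → 4). Not NE.
(Light, Moderate): Fleet A can switch to Moderate (4 → 8). Not NE.
(Moderate, Light): Fleet A can switch to Rest (-5 → 4). Not NE.
(Moderate, Moderate): Fleet A gets 8, best alternative 4; Fleet B gets 5, best alternative -5. No profitable deviation — NE.

(Rest, Light); (Moderate, Moderate)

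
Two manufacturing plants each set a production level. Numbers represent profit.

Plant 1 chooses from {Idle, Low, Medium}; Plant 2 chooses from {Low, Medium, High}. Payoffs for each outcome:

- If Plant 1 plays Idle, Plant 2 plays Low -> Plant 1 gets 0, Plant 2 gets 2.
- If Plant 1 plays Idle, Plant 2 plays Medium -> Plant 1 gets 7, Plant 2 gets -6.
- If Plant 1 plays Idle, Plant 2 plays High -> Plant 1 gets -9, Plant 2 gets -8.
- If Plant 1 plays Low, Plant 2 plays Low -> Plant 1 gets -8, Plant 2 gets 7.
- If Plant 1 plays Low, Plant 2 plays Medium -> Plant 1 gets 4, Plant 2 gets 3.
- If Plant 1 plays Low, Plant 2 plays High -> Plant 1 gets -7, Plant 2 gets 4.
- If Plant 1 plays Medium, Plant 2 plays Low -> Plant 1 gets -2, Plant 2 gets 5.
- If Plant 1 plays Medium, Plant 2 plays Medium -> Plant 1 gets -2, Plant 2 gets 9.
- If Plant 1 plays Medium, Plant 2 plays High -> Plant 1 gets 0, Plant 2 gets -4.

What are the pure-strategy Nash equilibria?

The unique pure-strategy Nash equilibrium is (Idle, Low).

For each strategy profile, look for a profitable unilateral deviation.
(Idle, Low): Plant 1 gets 0, best alternative -2; Plant 2 gets 2, best alternative -6. No profitable deviation — NE.
(Idle, Medium): Plant 2 can switch to Low (-6 → 2). Not NE.
(Idle, High): Plant 1 can switch to Low (-9 → -7). Not NE.
(Low, Low): Plant 1 can switch to Idle (-8 → 0). Not NE.
(Low, Medium): Plant 1 can switch to Idle (4 → 7). Not NE.
(Low, High): Plant 1 can switch to Medium (-7 → 0). Not NE.
(Medium, Low): Plant 1 can switch to Idle (-2 → 0). Not NE.
(Medium, Medium): Plant 1 can switch to Idle (-2 → 7). Not NE.
(Medium, High): Plant 2 can switch to Low (-4 → 5). Not NE.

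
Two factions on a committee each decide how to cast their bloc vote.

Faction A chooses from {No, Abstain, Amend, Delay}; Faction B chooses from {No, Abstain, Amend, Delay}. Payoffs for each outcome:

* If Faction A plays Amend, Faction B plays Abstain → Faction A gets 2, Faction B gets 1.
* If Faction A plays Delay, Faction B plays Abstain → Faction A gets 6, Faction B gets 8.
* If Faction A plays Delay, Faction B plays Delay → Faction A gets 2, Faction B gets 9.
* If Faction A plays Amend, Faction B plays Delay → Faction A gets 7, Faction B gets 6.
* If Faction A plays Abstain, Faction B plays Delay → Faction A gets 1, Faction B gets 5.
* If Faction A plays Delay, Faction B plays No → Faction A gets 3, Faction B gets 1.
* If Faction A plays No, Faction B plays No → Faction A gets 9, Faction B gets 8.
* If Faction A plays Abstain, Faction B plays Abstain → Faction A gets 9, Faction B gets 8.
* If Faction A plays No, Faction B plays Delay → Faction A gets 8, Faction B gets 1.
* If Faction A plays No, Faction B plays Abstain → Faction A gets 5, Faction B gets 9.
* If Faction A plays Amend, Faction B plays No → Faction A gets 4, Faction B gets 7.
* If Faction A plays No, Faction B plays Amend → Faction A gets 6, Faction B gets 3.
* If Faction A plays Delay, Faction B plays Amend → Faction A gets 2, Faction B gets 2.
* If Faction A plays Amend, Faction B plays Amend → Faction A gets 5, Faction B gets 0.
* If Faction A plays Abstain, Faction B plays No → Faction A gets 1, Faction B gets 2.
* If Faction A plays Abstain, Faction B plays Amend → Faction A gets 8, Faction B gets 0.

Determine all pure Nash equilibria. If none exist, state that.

The unique pure-strategy Nash equilibrium is (Abstain, Abstain).

For each player, find the best response to each opponent profile; mutual best responses are the pure NE.
Faction A against No: payoffs 9, 1, 4, 3 → best response No.
Faction A against Abstain: payoffs 5, 9, 2, 6 → best response Abstain.
Faction A against Amend: payoffs 6, 8, 5, 2 → best response Abstain.
Faction A against Delay: payoffs 8, 1, 7, 2 → best response No.
Faction B against No: payoffs 8, 9, 3, 1 → best response Abstain.
Faction B against Abstain: payoffs 2, 8, 0, 5 → best response Abstain.
Faction B against Amend: payoffs 7, 1, 0, 6 → best response No.
Faction B against Delay: payoffs 1, 8, 2, 9 → best response Delay.
Mutual best responses: (Abstain, Abstain).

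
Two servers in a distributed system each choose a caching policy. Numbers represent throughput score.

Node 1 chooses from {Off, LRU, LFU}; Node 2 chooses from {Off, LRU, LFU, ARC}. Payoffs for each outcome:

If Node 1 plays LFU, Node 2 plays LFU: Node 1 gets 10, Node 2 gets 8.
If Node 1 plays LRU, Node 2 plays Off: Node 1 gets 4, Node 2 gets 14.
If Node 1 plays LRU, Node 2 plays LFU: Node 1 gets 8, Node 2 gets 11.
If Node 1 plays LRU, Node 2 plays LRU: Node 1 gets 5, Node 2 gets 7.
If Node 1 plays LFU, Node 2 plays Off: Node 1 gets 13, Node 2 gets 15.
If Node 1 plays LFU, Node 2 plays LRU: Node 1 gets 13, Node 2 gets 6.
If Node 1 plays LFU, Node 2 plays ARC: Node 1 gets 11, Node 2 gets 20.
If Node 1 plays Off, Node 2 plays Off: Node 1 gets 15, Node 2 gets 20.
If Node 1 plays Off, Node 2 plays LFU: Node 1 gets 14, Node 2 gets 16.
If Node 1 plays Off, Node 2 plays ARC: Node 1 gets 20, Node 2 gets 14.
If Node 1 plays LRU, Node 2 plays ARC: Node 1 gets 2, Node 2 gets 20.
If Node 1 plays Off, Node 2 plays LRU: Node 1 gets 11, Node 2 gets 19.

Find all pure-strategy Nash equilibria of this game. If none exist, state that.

(Off, Off)

Node 1 against Off: payoffs 15, 4, 13 → best response Off.
Node 1 against LRU: payoffs 11, 5, 13 → best response LFU.
Node 1 against LFU: payoffs 14, 8, 10 → best response Off.
Node 1 against ARC: payoffs 20, 2, 11 → best response Off.
Node 2 against Off: payoffs 20, 19, 16, 14 → best response Off.
Node 2 against LRU: payoffs 14, 7, 11, 20 → best response ARC.
Node 2 against LFU: payoffs 15, 6, 8, 20 → best response ARC.
Mutual best responses: (Off, Off).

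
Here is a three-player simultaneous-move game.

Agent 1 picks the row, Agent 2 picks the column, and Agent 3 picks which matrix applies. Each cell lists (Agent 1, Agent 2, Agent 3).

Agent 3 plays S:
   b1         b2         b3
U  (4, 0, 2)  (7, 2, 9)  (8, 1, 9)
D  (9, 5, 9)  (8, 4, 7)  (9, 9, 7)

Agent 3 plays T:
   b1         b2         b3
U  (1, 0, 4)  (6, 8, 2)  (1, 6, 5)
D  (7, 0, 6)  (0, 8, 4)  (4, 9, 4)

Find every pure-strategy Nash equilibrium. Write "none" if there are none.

(U, b1, S): Agent 1 can switch to D (4 → 9). Not NE.
(U, b1, T): Agent 1 can switch to D (1 → 7). Not NE.
(U, b2, S): Agent 1 can switch to D (7 → 8). Not NE.
(U, b2, T): Agent 3 can switch to S (2 → 9). Not NE.
(U, b3, S): Agent 1 can switch to D (8 → 9). Not NE.
(U, b3, T): Agent 1 can switch to D (1 → 4). Not NE.
(D, b1, S): Agent 2 can switch to b3 (5 → 9). Not NE.
(D, b1, T): Agent 2 can switch to b2 (0 → 8). Not NE.
(D, b2, S): Agent 2 can switch to b1 (4 → 5). Not NE.
(D, b2, T): Agent 1 can switch to U (0 → 6). Not NE.
(D, b3, S): Agent 1 gets 9, best alternative 8; Agent 2 gets 9, best alternative 5; Agent 3 gets 7, best alternative 4. No profitable deviation — NE.
(The remaining 1 profile has a profitable deviation by the same check.)

The unique pure-strategy Nash equilibrium is (D, b3, S).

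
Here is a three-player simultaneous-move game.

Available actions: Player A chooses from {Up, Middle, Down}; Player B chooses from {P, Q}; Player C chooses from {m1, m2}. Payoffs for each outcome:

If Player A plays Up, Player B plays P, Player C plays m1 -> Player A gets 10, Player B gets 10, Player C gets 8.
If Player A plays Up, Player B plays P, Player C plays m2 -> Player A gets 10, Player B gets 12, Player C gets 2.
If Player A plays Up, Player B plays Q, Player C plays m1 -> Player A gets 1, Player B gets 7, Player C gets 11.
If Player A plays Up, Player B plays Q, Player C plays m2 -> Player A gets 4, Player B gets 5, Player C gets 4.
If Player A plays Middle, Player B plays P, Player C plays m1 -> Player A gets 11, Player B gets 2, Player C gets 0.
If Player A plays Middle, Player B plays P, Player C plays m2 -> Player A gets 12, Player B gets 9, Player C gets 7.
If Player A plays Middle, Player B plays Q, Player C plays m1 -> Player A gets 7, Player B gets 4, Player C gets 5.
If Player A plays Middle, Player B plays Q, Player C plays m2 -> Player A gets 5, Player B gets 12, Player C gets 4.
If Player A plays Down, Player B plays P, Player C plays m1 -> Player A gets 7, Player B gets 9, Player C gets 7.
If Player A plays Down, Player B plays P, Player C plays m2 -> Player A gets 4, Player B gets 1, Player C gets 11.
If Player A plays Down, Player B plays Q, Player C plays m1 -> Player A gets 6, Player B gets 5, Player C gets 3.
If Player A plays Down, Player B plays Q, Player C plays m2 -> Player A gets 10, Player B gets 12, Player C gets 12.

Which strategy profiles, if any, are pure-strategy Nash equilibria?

Check each profile: it is a Nash equilibrium iff no player can strictly gain by switching unilaterally.
(Up, P, m1): Player A can switch to Middle (10 → 11). Not NE.
(Up, P, m2): Player A can switch to Middle (10 → 12). Not NE.
(Up, Q, m1): Player A can switch to Middle (1 → 7). Not NE.
(Up, Q, m2): Player A can switch to Middle (4 → 5). Not NE.
(Middle, P, m1): Player B can switch to Q (2 → 4). Not NE.
(Middle, P, m2): Player B can switch to Q (9 → 12). Not NE.
(Middle, Q, m1): Player A gets 7, best alternative 6; Player B gets 4, best alternative 2; Player C gets 5, best alternative 4. No profitable deviation — NE.
(Middle, Q, m2): Player A can switch to Down (5 → 10). Not NE.
(Down, P, m1): Player A can switch to Up (7 → 10). Not NE.
(Down, P, m2): Player A can switch to Up (4 → 10). Not NE.
(Down, Q, m1): Player A can switch to Middle (6 → 7). Not NE.
(Down, Q, m2): Player A gets 10, best alternative 5; Player B gets 12, best alternative 1; Player C gets 12, best alternative 3. No profitable deviation — NE.

Pure-strategy Nash equilibria: (Middle, Q, m1), (Down, Q, m2)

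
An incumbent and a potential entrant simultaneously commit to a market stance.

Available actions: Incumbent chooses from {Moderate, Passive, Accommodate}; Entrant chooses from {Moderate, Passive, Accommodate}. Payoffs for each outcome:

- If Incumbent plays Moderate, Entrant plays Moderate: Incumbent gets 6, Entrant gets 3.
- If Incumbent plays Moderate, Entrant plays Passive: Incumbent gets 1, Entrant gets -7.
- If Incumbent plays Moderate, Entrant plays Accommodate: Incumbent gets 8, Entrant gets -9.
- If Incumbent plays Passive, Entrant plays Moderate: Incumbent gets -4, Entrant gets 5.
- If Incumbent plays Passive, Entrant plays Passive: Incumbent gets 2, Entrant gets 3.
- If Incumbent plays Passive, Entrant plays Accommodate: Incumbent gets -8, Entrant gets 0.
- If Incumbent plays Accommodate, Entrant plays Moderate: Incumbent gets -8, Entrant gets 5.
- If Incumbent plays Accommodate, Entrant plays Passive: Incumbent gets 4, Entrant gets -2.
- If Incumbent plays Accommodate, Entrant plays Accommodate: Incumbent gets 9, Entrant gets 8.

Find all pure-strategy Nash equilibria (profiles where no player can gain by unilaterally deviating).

Pure-strategy Nash equilibria: (Moderate, Moderate) and (Accommodate, Accommodate)

(Moderate, Moderate): Incumbent gets 6, best alternative -4; Entrant gets 3, best alternative -7. No profitable deviation — NE.
(Moderate, Passive): Incumbent can switch to Passive (1 → 2). Not NE.
(Moderate, Accommodate): Incumbent can switch to Accommodate (8 → 9). Not NE.
(Passive, Moderate): Incumbent can switch to Moderate (-4 → 6). Not NE.
(Passive, Passive): Incumbent can switch to Accommodate (2 → 4). Not NE.
(Passive, Accommodate): Incumbent can switch to Moderate (-8 → 8). Not NE.
(Accommodate, Moderate): Incumbent can switch to Moderate (-8 → 6). Not NE.
(Accommodate, Passive): Entrant can switch to Moderate (-2 → 5). Not NE.
(Accommodate, Accommodate): Incumbent gets 9, best alternative 8; Entrant gets 8, best alternative 5. No profitable deviation — NE.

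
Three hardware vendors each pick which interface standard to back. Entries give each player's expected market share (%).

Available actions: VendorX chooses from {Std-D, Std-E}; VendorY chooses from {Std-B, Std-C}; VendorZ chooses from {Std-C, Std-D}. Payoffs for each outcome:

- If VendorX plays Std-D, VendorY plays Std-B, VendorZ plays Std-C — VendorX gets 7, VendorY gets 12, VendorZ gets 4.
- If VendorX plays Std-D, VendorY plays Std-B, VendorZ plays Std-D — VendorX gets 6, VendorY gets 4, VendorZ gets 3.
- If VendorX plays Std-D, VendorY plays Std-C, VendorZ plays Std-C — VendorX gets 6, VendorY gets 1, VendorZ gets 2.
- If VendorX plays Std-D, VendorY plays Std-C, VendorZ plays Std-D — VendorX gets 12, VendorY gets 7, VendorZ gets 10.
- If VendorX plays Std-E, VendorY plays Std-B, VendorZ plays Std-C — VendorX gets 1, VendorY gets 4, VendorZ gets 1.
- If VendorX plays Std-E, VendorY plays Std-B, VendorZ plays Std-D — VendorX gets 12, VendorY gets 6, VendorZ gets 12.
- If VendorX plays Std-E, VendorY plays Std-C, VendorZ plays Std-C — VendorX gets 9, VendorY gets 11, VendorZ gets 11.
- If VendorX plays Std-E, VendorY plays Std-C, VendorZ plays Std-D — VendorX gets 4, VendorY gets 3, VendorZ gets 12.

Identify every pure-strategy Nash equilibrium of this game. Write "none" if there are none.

VendorX against (Std-B, Std-C): payoffs 7, 1 → best response Std-D.
VendorX against (Std-B, Std-D): payoffs 6, 12 → best response Std-E.
VendorX against (Std-C, Std-C): payoffs 6, 9 → best response Std-E.
VendorX against (Std-C, Std-D): payoffs 12, 4 → best response Std-D.
VendorY against (Std-D, Std-C): payoffs 12, 1 → best response Std-B.
VendorY against (Std-D, Std-D): payoffs 4, 7 → best response Std-C.
VendorY against (Std-E, Std-C): payoffs 4, 11 → best response Std-C.
VendorY against (Std-E, Std-D): payoffs 6, 3 → best response Std-B.
VendorZ against (Std-D, Std-B): payoffs 4, 3 → best response Std-C.
VendorZ against (Std-D, Std-C): payoffs 2, 10 → best response Std-D.
VendorZ against (Std-E, Std-B): payoffs 1, 12 → best response Std-D.
VendorZ against (Std-E, Std-C): payoffs 11, 12 → best response Std-D.
Mutual best responses: (Std-D, Std-B, Std-C); (Std-D, Std-C, Std-D); (Std-E, Std-B, Std-D).

(Std-D, Std-B, Std-C); (Std-D, Std-C, Std-D); (Std-E, Std-B, Std-D)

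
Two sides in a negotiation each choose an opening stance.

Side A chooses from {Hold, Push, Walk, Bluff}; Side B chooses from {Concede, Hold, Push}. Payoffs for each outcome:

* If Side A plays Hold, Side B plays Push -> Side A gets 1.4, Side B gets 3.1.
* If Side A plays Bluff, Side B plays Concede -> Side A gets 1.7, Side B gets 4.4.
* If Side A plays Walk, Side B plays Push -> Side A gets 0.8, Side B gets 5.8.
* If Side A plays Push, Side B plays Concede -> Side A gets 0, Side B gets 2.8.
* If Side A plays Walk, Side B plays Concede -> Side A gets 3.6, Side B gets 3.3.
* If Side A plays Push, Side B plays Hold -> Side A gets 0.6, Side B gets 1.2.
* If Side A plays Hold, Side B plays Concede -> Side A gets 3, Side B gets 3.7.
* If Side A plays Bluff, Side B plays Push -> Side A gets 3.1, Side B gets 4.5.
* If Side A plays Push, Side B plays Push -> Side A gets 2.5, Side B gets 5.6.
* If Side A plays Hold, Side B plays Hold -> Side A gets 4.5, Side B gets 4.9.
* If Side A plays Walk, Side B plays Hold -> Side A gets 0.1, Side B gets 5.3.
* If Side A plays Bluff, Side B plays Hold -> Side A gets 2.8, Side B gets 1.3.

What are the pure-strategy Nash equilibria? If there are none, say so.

The pure Nash equilibria are (Hold, Hold) and (Bluff, Push).

Check each profile: it is a Nash equilibrium iff no player can strictly gain by switching unilaterally.
(Hold, Concede): Side A can switch to Walk (3 → 3.6). Not NE.
(Hold, Hold): Side A gets 4.5, best alternative 2.8; Side B gets 4.9, best alternative 3.7. No profitable deviation — NE.
(Hold, Push): Side A can switch to Push (1.4 → 2.5). Not NE.
(Push, Concede): Side A can switch to Hold (0 → 3). Not NE.
(Push, Hold): Side A can switch to Hold (0.6 → 4.5). Not NE.
(Push, Push): Side A can switch to Bluff (2.5 → 3.1). Not NE.
(Walk, Concede): Side B can switch to Hold (3.3 → 5.3). Not NE.
(Walk, Hold): Side A can switch to Hold (0.1 → 4.5). Not NE.
(Walk, Push): Side A can switch to Hold (0.8 → 1.4). Not NE.
(Bluff, Concede): Side A can switch to Hold (1.7 → 3). Not NE.
(Bluff, Hold): Side A can switch to Hold (2.8 → 4.5). Not NE.
(Bluff, Push): Side A gets 3.1, best alternative 2.5; Side B gets 4.5, best alternative 4.4. No profitable deviation — NE.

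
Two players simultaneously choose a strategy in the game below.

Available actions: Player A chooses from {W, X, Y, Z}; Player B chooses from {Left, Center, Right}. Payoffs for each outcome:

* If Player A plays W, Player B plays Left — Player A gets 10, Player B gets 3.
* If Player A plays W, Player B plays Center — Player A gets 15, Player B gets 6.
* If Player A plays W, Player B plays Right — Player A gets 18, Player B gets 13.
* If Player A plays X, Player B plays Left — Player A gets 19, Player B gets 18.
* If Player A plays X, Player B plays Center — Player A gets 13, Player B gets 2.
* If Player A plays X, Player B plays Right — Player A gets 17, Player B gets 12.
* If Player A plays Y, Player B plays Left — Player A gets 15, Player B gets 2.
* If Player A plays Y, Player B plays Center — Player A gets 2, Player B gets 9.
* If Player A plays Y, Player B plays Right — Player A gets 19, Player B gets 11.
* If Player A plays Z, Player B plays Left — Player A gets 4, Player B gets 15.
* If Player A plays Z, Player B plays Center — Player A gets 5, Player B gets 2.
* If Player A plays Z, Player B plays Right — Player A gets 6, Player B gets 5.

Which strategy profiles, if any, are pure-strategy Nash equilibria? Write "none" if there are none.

Mark each player's best response to every combination of opponents' strategies; a profile where every player is best-responding is a pure Nash equilibrium.
Player A against Left: payoffs 10, 19, 15, 4 → best response X.
Player A against Center: payoffs 15, 13, 2, 5 → best response W.
Player A against Right: payoffs 18, 17, 19, 6 → best response Y.
Player B against W: payoffs 3, 6, 13 → best response Right.
Player B against X: payoffs 18, 2, 12 → best response Left.
Player B against Y: payoffs 2, 9, 11 → best response Right.
Player B against Z: payoffs 15, 2, 5 → best response Left.
Mutual best responses: (X, Left); (Y, Right).

(X, Left), (Y, Right)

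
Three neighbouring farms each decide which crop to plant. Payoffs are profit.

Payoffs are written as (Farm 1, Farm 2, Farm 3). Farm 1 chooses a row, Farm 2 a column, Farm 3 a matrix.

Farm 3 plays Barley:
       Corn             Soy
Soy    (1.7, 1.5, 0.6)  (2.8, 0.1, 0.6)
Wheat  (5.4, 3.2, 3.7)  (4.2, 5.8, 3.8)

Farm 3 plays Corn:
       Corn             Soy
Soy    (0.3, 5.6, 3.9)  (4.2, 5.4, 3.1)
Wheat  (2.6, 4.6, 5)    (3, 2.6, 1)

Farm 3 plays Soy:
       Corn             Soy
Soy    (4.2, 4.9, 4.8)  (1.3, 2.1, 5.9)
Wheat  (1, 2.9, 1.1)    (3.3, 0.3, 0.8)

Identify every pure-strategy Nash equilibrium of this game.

Mark each player's best response to every combination of opponents' strategies; a profile where every player is best-responding is a pure Nash equilibrium.
Farm 1 against (Corn, Barley): payoffs 1.7, 5.4 → best response Wheat.
Farm 1 against (Corn, Corn): payoffs 0.3, 2.6 → best response Wheat.
Farm 1 against (Corn, Soy): payoffs 4.2, 1 → best response Soy.
Farm 1 against (Soy, Barley): payoffs 2.8, 4.2 → best response Wheat.
Farm 1 against (Soy, Corn): payoffs 4.2, 3 → best response Soy.
Farm 1 against (Soy, Soy): payoffs 1.3, 3.3 → best response Wheat.
Farm 2 against (Soy, Barley): payoffs 1.5, 0.1 → best response Corn.
Farm 2 against (Soy, Corn): payoffs 5.6, 5.4 → best response Corn.
Farm 2 against (Soy, Soy): payoffs 4.9, 2.1 → best response Corn.
Farm 2 against (Wheat, Barley): payoffs 3.2, 5.8 → best response Soy.
Farm 2 against (Wheat, Corn): payoffs 4.6, 2.6 → best response Corn.
Farm 2 against (Wheat, Soy): payoffs 2.9, 0.3 → best response Corn.
Farm 3 against (Soy, Corn): payoffs 0.6, 3.9, 4.8 → best response Soy.
Farm 3 against (Soy, Soy): payoffs 0.6, 3.1, 5.9 → best response Soy.
Farm 3 against (Wheat, Corn): payoffs 3.7, 5, 1.1 → best response Corn.
Farm 3 against (Wheat, Soy): payoffs 3.8, 1, 0.8 → best response Barley.
Mutual best responses: (Soy, Corn, Soy); (Wheat, Corn, Corn); (Wheat, Soy, Barley).

(Soy, Corn, Soy) and (Wheat, Corn, Corn) and (Wheat, Soy, Barley)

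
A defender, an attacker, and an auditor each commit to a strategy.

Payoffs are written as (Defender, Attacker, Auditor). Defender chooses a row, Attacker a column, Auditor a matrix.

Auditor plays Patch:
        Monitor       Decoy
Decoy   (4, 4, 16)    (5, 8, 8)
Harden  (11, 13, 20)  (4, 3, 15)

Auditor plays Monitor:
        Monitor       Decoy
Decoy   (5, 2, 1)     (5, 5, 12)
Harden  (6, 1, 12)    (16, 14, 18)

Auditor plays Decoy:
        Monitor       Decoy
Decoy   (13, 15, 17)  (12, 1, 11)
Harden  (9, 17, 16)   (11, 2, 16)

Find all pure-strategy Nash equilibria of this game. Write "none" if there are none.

(Decoy, Monitor, Patch): Defender can switch to Harden (4 → 11). Not NE.
(Decoy, Monitor, Monitor): Defender can switch to Harden (5 → 6). Not NE.
(Decoy, Monitor, Decoy): Defender gets 13, best alternative 9; Attacker gets 15, best alternative 1; Auditor gets 17, best alternative 16. No profitable deviation — NE.
(Decoy, Decoy, Patch): Auditor can switch to Monitor (8 → 12). Not NE.
(Decoy, Decoy, Monitor): Defender can switch to Harden (5 → 16). Not NE.
(Decoy, Decoy, Decoy): Attacker can switch to Monitor (1 → 15). Not NE.
(Harden, Monitor, Patch): Defender gets 11, best alternative 4; Attacker gets 13, best alternative 3; Auditor gets 20, best alternative 16. No profitable deviation — NE.
(Harden, Monitor, Monitor): Attacker can switch to Decoy (1 → 14). Not NE.
(Harden, Monitor, Decoy): Defender can switch to Decoy (9 → 13). Not NE.
(Harden, Decoy, Patch): Defender can switch to Decoy (4 → 5). Not NE.
(Harden, Decoy, Monitor): Defender gets 16, best alternative 5; Attacker gets 14, best alternative 1; Auditor gets 18, best alternative 16. No profitable deviation — NE.
(Harden, Decoy, Decoy): Defender can switch to Decoy (11 → 12). Not NE.

(Decoy, Monitor, Decoy) and (Harden, Monitor, Patch) and (Harden, Decoy, Monitor)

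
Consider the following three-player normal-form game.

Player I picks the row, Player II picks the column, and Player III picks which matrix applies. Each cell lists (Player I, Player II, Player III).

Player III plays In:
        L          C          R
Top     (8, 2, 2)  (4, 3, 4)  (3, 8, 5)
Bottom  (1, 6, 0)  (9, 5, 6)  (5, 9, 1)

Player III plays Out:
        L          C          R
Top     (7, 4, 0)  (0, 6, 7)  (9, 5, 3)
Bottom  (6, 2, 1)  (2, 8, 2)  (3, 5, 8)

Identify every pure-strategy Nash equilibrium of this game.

For each strategy profile, look for a profitable unilateral deviation.
(Top, L, In): Player II can switch to C (2 → 3). Not NE.
(Top, L, Out): Player II can switch to C (4 → 6). Not NE.
(Top, C, In): Player I can switch to Bottom (4 → 9). Not NE.
(Top, C, Out): Player I can switch to Bottom (0 → 2). Not NE.
(Top, R, In): Player I can switch to Bottom (3 → 5). Not NE.
(Top, R, Out): Player II can switch to C (5 → 6). Not NE.
(Bottom, L, In): Player I can switch to Top (1 → 8). Not NE.
(Bottom, L, Out): Player I can switch to Top (6 → 7). Not NE.
(Bottom, C, In): Player II can switch to L (5 → 6). Not NE.
(Bottom, C, Out): Player III can switch to In (2 → 6). Not NE.
(Bottom, R, In): Player III can switch to Out (1 → 8). Not NE.
(Bottom, R, Out): Player I can switch to Top (3 → 9). Not NE.

No pure-strategy Nash equilibrium.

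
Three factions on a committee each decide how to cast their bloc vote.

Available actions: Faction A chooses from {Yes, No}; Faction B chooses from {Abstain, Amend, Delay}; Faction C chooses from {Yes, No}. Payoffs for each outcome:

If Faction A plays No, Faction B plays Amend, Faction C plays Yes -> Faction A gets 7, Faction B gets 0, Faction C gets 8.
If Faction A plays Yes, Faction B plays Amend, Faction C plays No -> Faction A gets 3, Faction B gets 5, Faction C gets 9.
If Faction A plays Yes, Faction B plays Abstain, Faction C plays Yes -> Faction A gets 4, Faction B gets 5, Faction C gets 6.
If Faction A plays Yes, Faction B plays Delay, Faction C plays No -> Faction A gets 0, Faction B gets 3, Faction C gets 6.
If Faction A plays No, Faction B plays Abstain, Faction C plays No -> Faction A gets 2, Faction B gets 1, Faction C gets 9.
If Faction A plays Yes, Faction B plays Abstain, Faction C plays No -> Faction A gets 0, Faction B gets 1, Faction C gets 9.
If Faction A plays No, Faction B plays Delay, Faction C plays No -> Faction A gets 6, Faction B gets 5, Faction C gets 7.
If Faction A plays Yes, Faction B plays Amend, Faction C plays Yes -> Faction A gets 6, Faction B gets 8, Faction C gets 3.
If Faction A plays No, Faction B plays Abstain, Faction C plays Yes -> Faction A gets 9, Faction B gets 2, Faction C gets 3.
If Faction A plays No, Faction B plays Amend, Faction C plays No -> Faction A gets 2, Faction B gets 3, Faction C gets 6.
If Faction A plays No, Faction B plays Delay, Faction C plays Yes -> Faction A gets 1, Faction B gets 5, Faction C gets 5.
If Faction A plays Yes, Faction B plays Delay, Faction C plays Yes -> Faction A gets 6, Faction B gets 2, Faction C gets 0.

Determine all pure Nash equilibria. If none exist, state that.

(Yes, Amend, No) and (No, Delay, No)

Faction A against (Abstain, Yes): payoffs 4, 9 → best response No.
Faction A against (Abstain, No): payoffs 0, 2 → best response No.
Faction A against (Amend, Yes): payoffs 6, 7 → best response No.
Faction A against (Amend, No): payoffs 3, 2 → best response Yes.
Faction A against (Delay, Yes): payoffs 6, 1 → best response Yes.
Faction A against (Delay, No): payoffs 0, 6 → best response No.
Faction B against (Yes, Yes): payoffs 5, 8, 2 → best response Amend.
Faction B against (Yes, No): payoffs 1, 5, 3 → best response Amend.
Faction B against (No, Yes): payoffs 2, 0, 5 → best response Delay.
Faction B against (No, No): payoffs 1, 3, 5 → best response Delay.
Faction C against (Yes, Abstain): payoffs 6, 9 → best response No.
Faction C against (Yes, Amend): payoffs 3, 9 → best response No.
Faction C against (Yes, Delay): payoffs 0, 6 → best response No.
Faction C against (No, Abstain): payoffs 3, 9 → best response No.
Faction C against (No, Amend): payoffs 8, 6 → best response Yes.
Faction C against (No, Delay): payoffs 5, 7 → best response No.
Mutual best responses: (Yes, Amend, No); (No, Delay, No).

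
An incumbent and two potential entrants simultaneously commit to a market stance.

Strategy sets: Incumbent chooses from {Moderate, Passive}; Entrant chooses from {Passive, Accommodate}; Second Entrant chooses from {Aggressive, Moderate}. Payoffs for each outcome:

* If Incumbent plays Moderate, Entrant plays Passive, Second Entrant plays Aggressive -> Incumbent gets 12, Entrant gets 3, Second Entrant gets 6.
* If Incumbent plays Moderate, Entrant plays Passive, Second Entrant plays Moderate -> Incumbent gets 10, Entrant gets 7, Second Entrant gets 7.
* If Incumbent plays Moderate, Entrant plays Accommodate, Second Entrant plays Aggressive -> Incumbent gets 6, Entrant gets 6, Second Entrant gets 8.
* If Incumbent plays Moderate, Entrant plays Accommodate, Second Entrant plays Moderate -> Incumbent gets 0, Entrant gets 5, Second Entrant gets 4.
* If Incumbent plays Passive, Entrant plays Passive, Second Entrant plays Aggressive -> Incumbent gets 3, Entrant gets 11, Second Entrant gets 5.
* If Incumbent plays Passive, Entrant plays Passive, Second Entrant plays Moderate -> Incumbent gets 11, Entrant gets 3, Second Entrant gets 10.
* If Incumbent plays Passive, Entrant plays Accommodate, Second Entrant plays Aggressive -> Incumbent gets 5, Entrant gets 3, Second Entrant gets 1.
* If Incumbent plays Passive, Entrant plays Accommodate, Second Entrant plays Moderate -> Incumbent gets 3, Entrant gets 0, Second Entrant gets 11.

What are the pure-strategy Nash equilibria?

(Moderate, Passive, Aggressive): Entrant can switch to Accommodate (3 → 6). Not NE.
(Moderate, Passive, Moderate): Incumbent can switch to Passive (10 → 11). Not NE.
(Moderate, Accommodate, Aggressive): Incumbent gets 6, best alternative 5; Entrant gets 6, best alternative 3; Second Entrant gets 8, best alternative 4. No profitable deviation — NE.
(Moderate, Accommodate, Moderate): Incumbent can switch to Passive (0 → 3). Not NE.
(Passive, Passive, Aggressive): Incumbent can switch to Moderate (3 → 12). Not NE.
(Passive, Passive, Moderate): Incumbent gets 11, best alternative 10; Entrant gets 3, best alternative 0; Second Entrant gets 10, best alternative 5. No profitable deviation — NE.
(Passive, Accommodate, Aggressive): Incumbent can switch to Moderate (5 → 6). Not NE.
(Passive, Accommodate, Moderate): Entrant can switch to Passive (0 → 3). Not NE.

Pure-strategy Nash equilibria: (Moderate, Accommodate, Aggressive) and (Passive, Passive, Moderate)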